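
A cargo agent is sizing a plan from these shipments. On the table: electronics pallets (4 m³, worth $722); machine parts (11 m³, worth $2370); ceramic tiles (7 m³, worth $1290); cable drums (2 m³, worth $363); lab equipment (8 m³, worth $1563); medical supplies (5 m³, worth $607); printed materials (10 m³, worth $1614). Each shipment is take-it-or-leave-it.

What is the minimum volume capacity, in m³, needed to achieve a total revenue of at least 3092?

Minimise m³ subject to total revenue ≥ 3092.
electronics pallets + machine parts reaches 3092 using 15 m³.
Below 15 m³ the best achievable stays under 3092.

15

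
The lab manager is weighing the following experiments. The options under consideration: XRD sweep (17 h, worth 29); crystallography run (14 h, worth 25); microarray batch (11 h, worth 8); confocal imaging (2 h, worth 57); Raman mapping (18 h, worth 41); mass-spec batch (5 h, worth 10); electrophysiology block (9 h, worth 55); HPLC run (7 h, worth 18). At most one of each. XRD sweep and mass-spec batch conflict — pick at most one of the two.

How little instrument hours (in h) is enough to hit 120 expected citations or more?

Look for the lowest-instrument combination reaching 120.
confocal imaging + mass-spec batch + electrophysiology block: 122 expected citations at 16 h.
No combination under 16 h hits 120.

16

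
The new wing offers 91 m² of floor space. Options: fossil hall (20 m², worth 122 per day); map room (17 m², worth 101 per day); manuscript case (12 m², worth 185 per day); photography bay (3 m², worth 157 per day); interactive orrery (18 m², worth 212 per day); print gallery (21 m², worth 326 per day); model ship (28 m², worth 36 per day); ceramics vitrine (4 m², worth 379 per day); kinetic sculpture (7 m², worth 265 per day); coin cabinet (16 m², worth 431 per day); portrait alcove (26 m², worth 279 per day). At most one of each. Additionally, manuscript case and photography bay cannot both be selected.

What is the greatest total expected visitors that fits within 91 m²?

Density check — ceramics vitrine 94.75, photography bay 52.33, kinetic sculpture 37.86 are the best per m².
Taking fossil hall + photography bay + interactive orrery + print gallery + ceramics vitrine + kinetic sculpture + coin cabinet: 89 m² used, 1892 in expected visitors.

1892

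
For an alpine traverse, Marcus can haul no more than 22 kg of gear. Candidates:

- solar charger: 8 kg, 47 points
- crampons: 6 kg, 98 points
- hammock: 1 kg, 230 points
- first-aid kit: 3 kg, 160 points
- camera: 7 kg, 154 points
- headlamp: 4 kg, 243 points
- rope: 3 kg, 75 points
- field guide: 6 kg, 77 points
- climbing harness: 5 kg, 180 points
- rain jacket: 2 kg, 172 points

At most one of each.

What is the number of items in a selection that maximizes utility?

The maximum utility within 22 kg is 1139.
One optimal bundle: hammock + first-aid kit + camera + headlamp + climbing harness + rain jacket (22 kg).
Any selection reaching 1139 contains exactly 6 items.

6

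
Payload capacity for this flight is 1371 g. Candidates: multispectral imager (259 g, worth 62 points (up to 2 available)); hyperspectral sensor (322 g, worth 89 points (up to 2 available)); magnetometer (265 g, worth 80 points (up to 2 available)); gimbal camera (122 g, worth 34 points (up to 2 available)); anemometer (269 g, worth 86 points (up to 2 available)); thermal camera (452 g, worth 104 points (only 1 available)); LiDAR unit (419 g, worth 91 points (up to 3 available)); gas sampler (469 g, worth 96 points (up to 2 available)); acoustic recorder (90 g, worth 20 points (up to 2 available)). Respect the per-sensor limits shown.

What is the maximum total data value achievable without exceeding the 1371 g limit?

409

The ratio heuristic lands on 2×magnetometer + 2×gimbal camera + 2×anemometer (400) but leaves 59 g idle.
Dropping magnetometer frees 265 g; slotting in hyperspectral sensor (322 g) lifts the total to 409 at 1369 g.
Nothing else within 1371 g beats 409.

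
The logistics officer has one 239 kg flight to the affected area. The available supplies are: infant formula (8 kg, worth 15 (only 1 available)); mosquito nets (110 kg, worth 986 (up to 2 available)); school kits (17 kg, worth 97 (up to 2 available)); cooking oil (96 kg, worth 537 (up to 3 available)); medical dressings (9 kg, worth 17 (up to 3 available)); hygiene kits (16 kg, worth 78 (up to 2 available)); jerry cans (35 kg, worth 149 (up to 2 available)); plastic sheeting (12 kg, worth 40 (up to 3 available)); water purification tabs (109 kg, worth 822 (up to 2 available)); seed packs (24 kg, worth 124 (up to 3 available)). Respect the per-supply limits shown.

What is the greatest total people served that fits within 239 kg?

2×mosquito nets + school kits uses 237 of the 239 kg and totals 2069.
Nothing else within 239 kg beats 2069.

2069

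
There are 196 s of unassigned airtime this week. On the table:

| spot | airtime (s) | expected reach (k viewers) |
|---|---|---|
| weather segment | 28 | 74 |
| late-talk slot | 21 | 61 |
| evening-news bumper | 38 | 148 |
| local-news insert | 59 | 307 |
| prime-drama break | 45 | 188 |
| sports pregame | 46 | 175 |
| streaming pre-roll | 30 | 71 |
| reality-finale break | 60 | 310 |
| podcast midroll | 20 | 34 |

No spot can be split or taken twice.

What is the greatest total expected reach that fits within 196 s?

879

The ratio heuristic lands on late-talk slot + local-news insert + prime-drama break + reality-finale break (866) but leaves 11 s idle.
Replace late-talk slot with weather segment: the trade gains 13 net, giving 879 at 192 s.
Runner-up local-news insert + prime-drama break + streaming pre-roll + reality-finale break tops out at 876.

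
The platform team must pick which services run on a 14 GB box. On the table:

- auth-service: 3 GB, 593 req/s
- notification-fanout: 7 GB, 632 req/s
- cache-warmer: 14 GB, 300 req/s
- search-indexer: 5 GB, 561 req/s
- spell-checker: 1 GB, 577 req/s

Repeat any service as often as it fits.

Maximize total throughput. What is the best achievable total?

8078

14×spell-checker uses 14 of the 14 GB and totals 8078.
Nothing else within 14 GB beats 8078.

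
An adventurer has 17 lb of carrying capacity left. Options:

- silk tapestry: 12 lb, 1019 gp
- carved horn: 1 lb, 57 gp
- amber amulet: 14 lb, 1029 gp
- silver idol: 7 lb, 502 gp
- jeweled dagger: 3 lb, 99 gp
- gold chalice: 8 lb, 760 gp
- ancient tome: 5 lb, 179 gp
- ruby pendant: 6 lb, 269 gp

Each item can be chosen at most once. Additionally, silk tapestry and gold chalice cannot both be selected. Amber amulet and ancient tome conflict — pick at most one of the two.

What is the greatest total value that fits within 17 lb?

1319

By value per lb: gold chalice 95.00, silk tapestry 84.92, amber amulet 73.50, silver idol 71.71 lead.
Taking carved horn + silver idol + gold chalice: 16 lb used, 1319 in value.
The closest alternative, silver idol + gold chalice, reaches only 1262.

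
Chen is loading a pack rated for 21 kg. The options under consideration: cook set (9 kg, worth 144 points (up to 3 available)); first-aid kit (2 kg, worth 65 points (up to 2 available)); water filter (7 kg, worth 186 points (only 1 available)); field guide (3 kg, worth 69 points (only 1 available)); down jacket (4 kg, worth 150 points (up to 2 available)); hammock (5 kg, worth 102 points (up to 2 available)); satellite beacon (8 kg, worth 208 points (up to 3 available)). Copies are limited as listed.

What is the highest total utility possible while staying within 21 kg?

Taking the top-ratio items first gives 2×first-aid kit + water filter + 2×down jacket for 616 (19 kg).
Dropping first-aid kit and water filter frees 9 kg; slotting in field guide + satellite beacon (11 kg) lifts the total to 642 at 21 kg.
Nothing else within 21 kg beats 642.

642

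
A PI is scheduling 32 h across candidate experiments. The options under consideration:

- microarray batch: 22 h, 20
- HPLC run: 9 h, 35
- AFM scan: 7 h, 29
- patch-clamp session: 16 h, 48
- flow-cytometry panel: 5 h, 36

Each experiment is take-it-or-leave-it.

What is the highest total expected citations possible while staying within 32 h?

119

By expected citations per h: flow-cytometry panel 7.20, AFM scan 4.14, HPLC run 3.89, patch-clamp session 3.00 lead.
Greedy by ratio would take HPLC run + AFM scan + flow-cytometry panel: 21 h used, total 100.
Dropping AFM scan frees 7 h; slotting in patch-clamp session (16 h) lifts the total to 119 at 30 h.
Runner-up AFM scan + patch-clamp session + flow-cytometry panel tops out at 113.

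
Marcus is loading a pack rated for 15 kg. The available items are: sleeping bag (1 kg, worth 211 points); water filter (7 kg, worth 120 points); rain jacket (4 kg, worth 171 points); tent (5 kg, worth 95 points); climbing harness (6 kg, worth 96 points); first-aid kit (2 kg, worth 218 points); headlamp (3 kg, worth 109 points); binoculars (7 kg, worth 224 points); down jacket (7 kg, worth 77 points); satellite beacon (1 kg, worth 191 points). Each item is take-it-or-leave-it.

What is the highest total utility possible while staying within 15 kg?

1015

The ratio heuristic lands on sleeping bag + rain jacket + first-aid kit + headlamp + satellite beacon (900) but leaves 4 kg idle.
Dropping headlamp frees 3 kg; slotting in binoculars (7 kg) lifts the total to 1015 at 15 kg.
Next best is sleeping bag + first-aid kit + headlamp + binoculars + satellite beacon at 953 (14 kg) — short by 62.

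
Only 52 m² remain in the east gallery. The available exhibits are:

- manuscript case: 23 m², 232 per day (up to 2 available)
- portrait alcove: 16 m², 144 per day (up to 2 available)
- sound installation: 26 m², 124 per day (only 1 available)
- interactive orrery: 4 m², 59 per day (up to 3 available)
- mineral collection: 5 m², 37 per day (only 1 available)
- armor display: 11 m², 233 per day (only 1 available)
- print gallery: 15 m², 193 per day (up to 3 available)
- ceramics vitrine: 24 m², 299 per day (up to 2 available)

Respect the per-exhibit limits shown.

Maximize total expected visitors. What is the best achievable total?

Filling by ratio: 3×interactive orrery + mineral collection + armor display + print gallery for 640, with 9 m² left unused.
Replace print gallery with ceramics vitrine: the trade gains 106 net, giving 746 at 52 m².

746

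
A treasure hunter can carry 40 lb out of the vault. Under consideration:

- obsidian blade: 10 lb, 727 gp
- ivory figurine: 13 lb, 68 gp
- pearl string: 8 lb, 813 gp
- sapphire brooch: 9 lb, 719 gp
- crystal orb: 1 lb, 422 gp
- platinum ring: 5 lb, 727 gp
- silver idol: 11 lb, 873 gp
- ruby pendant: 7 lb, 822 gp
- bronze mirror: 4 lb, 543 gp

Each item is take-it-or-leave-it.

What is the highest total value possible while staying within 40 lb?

Density check — crystal orb 422.00, platinum ring 145.40, bronze mirror 135.75, ruby pendant 117.43 are the best per lb.
The ratio heuristic lands on pearl string + sapphire brooch + crystal orb + platinum ring + ruby pendant + bronze mirror (4046) but leaves 6 lb idle.
Replace bronze mirror with obsidian blade: the trade gains 184 net, giving 4230 at 40 lb.
An exhaustive check of the 512 subsets confirms 4230.

4230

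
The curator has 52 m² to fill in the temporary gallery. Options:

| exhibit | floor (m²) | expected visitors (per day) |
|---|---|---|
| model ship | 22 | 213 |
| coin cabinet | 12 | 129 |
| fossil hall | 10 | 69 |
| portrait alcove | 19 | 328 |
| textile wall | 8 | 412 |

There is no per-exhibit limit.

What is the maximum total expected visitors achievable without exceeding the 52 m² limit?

2472

Ranking by ratio (expected visitors/m²): textile wall 51.50, portrait alcove 17.26, coin cabinet 10.75.
Taking 6×textile wall: 48 m² used, 2472 in expected visitors.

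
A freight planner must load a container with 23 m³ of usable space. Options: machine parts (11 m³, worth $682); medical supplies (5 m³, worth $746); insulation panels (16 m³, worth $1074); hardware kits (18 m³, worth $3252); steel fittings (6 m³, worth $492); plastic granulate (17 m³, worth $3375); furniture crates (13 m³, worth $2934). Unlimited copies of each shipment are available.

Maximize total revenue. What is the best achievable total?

4426

The ratio ordering already packs tightly: 2×medical supplies + furniture crates, 23 m³, 4426.
Nothing else within 23 m³ beats 4426.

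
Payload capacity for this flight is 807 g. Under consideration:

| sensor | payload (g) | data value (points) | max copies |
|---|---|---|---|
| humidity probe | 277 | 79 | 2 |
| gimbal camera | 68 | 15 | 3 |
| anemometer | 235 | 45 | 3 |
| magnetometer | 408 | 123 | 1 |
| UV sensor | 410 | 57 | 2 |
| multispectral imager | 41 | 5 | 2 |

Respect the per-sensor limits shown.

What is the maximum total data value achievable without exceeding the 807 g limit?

Humidity probe + gimbal camera + magnetometer + multispectral imager uses 794 of the 807 g and totals 222.
The spare 13 g is too small for any remaining sensor, and no exchange beats 222.

222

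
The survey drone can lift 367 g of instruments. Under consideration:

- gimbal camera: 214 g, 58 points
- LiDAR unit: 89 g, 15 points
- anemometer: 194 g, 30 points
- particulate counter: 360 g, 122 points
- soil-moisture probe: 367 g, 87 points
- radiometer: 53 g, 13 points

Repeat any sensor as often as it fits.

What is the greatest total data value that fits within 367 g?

Particulate counter uses 360 of the 367 g and totals 122.
Every other selection either busts 367 g or fails to beat 122.

122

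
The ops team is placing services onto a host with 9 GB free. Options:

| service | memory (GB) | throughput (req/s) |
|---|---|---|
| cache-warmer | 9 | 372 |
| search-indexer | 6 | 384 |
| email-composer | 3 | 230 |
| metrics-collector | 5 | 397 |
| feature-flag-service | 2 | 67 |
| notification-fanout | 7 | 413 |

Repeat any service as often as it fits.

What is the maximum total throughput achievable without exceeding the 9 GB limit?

Filling by ratio: email-composer + metrics-collector for 627, with 1 GB left unused.
The 5 GB tied up in metrics-collector is better spent on 2×email-composer — total rises to 690 (9 GB).
Nothing else within 9 GB beats 690.

690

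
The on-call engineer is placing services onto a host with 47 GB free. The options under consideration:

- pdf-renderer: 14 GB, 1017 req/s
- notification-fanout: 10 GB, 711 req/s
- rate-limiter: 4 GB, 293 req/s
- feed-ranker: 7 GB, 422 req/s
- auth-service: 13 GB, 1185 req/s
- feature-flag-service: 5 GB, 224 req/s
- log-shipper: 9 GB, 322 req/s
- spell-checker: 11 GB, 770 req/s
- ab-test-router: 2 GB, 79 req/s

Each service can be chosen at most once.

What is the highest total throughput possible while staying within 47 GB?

Filling by ratio: pdf-renderer + notification-fanout + rate-limiter + auth-service + feature-flag-service for 3430, with 1 GB left unused.
Replace notification-fanout with spell-checker: the trade gains 59 net, giving 3489 at 47 GB.
The closest alternative, pdf-renderer + feed-ranker + auth-service + spell-checker + ab-test-router, reaches only 3473.

3489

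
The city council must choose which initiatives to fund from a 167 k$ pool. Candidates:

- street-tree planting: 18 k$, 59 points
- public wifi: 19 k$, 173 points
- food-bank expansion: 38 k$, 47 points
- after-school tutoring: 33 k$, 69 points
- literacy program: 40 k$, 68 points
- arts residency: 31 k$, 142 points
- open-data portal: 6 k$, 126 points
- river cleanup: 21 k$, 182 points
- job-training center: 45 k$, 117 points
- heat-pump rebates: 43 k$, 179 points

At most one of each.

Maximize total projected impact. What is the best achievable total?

Density check — open-data portal 21.00, public wifi 9.11, river cleanup 8.67 are the best per k$.
Taking the top-ratio projects first gives street-tree planting + public wifi + arts residency + open-data portal + river cleanup + heat-pump rebates for 861 (138 k$).
The 18 k$ tied up in street-tree planting is better spent on job-training center — total rises to 919 (165 k$).
The spare 2 k$ is too small for any remaining project, and no exchange beats 919.

919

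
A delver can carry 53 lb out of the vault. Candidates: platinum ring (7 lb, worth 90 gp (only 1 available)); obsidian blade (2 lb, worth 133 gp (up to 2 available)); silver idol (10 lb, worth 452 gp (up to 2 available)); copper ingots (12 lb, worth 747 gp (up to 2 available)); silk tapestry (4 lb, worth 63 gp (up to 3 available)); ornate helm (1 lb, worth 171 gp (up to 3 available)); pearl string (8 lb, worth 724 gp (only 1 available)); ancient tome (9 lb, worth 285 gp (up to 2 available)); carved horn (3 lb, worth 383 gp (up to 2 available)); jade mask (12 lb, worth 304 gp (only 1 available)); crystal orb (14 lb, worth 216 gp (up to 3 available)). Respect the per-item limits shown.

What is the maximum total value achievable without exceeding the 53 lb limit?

4082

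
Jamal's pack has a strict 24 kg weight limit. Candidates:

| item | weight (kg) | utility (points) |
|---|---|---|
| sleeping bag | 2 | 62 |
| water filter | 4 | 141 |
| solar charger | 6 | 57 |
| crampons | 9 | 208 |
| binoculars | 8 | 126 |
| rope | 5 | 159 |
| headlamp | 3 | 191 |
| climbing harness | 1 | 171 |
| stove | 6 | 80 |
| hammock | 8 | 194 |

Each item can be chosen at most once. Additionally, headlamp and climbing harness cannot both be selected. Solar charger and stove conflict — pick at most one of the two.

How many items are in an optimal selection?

5

The maximum utility within 24 kg is 776.
For example sleeping bag + water filter + crampons + climbing harness + hammock achieves it, using 24 kg.
All optima have 5 items.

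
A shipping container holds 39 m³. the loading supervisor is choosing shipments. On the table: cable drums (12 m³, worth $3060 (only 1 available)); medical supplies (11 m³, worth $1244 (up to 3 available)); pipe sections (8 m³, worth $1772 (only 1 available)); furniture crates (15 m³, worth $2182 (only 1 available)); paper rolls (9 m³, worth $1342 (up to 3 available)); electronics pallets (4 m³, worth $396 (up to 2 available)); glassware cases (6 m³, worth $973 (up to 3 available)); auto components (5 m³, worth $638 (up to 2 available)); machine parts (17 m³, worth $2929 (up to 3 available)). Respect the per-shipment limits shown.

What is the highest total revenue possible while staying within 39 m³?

Ranking by ratio (revenue/m³): cable drums 255.00, pipe sections 221.50, machine parts 172.29, glassware cases 162.17.
Best packing: cable drums + pipe sections + machine parts — 37 m³, 7761 total.

7761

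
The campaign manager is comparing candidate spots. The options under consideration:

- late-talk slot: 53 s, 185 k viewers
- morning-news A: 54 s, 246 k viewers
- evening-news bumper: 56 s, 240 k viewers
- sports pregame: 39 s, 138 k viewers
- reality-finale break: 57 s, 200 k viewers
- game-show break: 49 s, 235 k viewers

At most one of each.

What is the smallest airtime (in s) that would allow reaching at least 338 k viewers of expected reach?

88

Need the lightest bundle worth ≥ 338.
sports pregame + game-show break reaches 373 using 88 s.
No combination under 88 s hits 338.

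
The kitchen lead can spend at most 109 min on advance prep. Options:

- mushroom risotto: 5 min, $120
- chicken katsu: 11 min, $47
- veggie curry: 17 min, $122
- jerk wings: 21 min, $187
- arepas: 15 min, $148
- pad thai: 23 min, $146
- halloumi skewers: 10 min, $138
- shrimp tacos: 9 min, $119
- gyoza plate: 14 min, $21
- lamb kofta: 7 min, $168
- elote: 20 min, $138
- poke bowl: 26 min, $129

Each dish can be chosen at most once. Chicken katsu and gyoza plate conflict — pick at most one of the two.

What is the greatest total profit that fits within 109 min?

1148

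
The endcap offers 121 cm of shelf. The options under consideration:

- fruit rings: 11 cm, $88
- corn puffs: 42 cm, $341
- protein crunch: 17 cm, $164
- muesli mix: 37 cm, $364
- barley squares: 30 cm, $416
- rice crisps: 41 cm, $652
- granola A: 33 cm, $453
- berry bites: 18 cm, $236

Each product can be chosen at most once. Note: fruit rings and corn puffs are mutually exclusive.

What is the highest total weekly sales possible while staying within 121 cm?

The ratio ordering already packs tightly: protein crunch + barley squares + rice crisps + granola A, 121 cm, 1685.
Next best is fruit rings + barley squares + rice crisps + granola A at 1609 (115 cm) — short by 76.

1685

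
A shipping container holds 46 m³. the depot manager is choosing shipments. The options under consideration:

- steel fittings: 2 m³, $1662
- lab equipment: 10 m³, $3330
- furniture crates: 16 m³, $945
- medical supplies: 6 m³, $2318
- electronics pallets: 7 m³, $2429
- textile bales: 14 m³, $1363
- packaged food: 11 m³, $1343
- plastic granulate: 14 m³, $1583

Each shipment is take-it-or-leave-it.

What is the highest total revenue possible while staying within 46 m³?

A density-first pass picks steel fittings + lab equipment + medical supplies + electronics pallets + packaged food — 11082 at 36 m³.
Replace packaged food with plastic granulate: the trade gains 240 net, giving 11322 at 39 m³.

11322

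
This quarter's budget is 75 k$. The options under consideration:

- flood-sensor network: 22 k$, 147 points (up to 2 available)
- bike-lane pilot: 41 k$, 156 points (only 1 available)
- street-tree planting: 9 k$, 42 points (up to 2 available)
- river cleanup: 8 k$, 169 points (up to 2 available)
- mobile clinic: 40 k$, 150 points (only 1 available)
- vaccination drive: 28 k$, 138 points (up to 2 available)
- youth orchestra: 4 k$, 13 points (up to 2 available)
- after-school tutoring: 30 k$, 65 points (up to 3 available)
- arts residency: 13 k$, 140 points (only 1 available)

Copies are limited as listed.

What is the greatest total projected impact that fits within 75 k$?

772

2×flood-sensor network + 2×river cleanup + arts residency uses 73 of the 75 k$ and totals 772.
That's the maximum — no swap from here does better than 772.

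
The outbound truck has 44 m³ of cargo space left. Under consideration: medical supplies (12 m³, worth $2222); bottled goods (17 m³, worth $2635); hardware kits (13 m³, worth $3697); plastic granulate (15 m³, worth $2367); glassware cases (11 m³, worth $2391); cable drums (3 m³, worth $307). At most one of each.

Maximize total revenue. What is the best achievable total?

By revenue per m³: hardware kits 284.38, glassware cases 217.36, medical supplies 185.17, plastic granulate 157.80 lead.
A density-first pass picks medical supplies + hardware kits + glassware cases + cable drums — 8617 at 39 m³.
The 12 m³ tied up in medical supplies is better spent on bottled goods — total rises to 9030 (44 m³).
No other feasible combination exceeds 9030.

9030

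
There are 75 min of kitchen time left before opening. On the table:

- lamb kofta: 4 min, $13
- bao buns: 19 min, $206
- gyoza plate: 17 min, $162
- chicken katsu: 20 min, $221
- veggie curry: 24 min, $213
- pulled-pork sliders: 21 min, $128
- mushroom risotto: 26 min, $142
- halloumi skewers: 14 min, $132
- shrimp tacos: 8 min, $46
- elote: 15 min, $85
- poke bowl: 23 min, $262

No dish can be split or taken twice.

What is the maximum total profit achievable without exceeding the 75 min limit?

777

Ranking by ratio (profit/min): poke bowl 11.39, chicken katsu 11.05, bao buns 10.84.
Filling by ratio: lamb kofta + bao buns + chicken katsu + shrimp tacos + poke bowl for 748, with 1 min left unused.
A better packing is gyoza plate + chicken katsu + halloumi skewers + poke bowl: 74 min, total 777.
Next best is bao buns + gyoza plate + halloumi skewers + poke bowl at 762 (73 min) — short by 15.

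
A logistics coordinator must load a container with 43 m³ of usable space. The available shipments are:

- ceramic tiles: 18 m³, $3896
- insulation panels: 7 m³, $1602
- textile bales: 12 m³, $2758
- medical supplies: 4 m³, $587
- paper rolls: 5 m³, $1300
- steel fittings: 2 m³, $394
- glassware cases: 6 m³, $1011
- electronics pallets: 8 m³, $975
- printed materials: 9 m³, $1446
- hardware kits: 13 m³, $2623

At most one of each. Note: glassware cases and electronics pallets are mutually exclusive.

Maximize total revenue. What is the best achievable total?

9556

Ranking by ratio (revenue/m³): paper rolls 260.00, textile bales 229.83, insulation panels 228.86, ceramic tiles 216.44.
Ceramic tiles + insulation panels + textile bales + paper rolls uses 42 of the 43 m³ and totals 9556.
The closest alternative, ceramic tiles + insulation panels + paper rolls + hardware kits, reaches only 9421.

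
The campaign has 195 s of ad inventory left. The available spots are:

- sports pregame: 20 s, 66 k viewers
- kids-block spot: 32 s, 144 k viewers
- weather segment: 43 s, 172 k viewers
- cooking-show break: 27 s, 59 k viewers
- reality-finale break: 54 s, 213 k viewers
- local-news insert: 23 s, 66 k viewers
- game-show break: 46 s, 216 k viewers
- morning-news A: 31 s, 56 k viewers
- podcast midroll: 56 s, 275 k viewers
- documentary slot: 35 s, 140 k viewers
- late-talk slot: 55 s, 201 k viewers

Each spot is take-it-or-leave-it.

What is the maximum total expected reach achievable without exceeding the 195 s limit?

848

Taking the top-ratio spots first gives kids-block spot + weather segment + game-show break + podcast midroll for 807 (177 s).
Replace weather segment with reality-finale break: the trade gains 41 net, giving 848 at 188 s.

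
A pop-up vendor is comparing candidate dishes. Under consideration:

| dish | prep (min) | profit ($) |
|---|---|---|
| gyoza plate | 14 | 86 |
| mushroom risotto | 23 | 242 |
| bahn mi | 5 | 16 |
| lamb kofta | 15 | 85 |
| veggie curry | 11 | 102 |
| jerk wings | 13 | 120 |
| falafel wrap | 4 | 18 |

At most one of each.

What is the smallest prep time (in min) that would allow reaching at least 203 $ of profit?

23

Need the lightest bundle worth ≥ 203.
mushroom risotto reaches 242 using 23 min.
Below 23 min the best achievable stays under 203.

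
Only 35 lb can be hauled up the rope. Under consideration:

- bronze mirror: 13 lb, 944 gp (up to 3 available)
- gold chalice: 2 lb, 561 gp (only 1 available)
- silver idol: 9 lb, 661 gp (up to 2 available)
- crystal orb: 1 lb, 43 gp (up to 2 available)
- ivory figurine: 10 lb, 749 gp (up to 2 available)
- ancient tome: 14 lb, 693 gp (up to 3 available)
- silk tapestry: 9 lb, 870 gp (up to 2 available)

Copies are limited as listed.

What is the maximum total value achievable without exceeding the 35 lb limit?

Ranking by ratio (value/lb): gold chalice 280.50, silk tapestry 96.67, ivory figurine 74.90.
Greedy by ratio would take gold chalice + 2×crystal orb + ivory figurine + 2×silk tapestry: 32 lb used, total 3136.
The 10 lb tied up in ivory figurine is better spent on bronze mirror — total rises to 3331 (35 lb).
Every other selection either busts 35 lb or exceeds an availability limit or fails to beat 3331.

3331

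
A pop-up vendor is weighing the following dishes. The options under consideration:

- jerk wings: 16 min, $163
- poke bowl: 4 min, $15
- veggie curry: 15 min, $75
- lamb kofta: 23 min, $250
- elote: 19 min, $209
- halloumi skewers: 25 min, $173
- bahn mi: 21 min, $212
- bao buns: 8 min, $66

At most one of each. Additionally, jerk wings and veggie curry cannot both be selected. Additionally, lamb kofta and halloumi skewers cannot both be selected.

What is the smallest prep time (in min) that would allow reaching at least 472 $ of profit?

Need the lightest bundle worth ≥ 472.
poke bowl + lamb kofta + elote reaches 474 using 46 min.
No combination under 46 min hits 472.

46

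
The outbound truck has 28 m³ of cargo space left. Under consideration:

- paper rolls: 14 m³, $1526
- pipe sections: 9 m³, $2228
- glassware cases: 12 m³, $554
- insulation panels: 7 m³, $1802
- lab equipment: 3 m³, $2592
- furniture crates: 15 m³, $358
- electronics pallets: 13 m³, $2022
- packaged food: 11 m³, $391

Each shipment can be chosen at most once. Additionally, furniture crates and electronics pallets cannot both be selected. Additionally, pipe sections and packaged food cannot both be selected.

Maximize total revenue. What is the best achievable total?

6842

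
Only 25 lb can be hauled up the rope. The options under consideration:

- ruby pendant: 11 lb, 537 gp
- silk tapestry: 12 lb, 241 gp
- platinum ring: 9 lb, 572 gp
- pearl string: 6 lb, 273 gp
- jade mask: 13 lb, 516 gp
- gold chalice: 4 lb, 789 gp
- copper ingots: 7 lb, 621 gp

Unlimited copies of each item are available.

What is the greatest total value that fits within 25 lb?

Ranking by ratio (value/lb): gold chalice 197.25, copper ingots 88.71, platinum ring 63.56, ruby pendant 48.82.
The ratio ordering already packs tightly: 6×gold chalice, 24 lb, 4734.

4734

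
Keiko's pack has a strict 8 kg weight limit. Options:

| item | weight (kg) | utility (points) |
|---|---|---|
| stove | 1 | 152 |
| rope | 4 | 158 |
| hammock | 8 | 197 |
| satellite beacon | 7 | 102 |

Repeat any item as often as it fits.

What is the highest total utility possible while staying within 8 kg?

Taking 8×stove: 8 kg used, 1216 in utility.
No other feasible combination exceeds 1216.

1216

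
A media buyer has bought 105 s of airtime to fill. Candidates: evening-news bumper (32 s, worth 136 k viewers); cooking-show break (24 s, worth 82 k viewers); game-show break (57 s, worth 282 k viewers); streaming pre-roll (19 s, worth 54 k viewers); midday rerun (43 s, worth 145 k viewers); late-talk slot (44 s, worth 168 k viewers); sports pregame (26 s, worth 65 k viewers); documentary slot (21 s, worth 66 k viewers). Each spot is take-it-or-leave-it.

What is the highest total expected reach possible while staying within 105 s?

The ratio heuristic lands on evening-news bumper + game-show break (418) but leaves 16 s idle.
The 32 s tied up in evening-news bumper is better spent on late-talk slot — total rises to 450 (101 s).
Runner-up cooking-show break + game-show break + documentary slot tops out at 430.

450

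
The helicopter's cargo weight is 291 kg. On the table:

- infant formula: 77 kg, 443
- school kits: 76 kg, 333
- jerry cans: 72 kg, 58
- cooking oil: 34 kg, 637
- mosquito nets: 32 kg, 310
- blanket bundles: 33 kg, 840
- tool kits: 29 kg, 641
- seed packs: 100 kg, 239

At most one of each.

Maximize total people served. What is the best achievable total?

3204

Taking infant formula + school kits + cooking oil + mosquito nets + blanket bundles + tool kits: 281 kg used, 3204 in people served.
Next best is infant formula + jerry cans + cooking oil + mosquito nets + blanket bundles + tool kits at 2929 (277 kg) — short by 275.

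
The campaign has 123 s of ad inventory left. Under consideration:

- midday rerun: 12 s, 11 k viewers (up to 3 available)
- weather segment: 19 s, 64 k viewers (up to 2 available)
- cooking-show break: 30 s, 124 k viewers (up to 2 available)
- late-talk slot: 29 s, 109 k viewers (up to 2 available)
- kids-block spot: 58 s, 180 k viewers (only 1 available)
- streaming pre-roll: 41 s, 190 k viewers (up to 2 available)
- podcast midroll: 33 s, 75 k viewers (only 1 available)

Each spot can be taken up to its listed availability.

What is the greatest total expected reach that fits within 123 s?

508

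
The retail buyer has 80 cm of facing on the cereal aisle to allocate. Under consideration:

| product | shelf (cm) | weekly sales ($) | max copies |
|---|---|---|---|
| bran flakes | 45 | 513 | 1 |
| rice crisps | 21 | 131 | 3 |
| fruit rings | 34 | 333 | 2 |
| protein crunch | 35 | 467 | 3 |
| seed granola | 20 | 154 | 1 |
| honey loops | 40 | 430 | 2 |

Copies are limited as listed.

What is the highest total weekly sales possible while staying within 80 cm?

980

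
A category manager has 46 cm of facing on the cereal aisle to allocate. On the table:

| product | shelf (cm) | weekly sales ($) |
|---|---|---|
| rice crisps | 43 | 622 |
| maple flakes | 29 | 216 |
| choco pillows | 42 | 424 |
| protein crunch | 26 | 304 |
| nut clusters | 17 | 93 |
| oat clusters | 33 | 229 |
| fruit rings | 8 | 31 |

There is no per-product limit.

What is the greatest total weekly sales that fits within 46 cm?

622

Taking rice crisps: 43 cm used, 622 in weekly sales.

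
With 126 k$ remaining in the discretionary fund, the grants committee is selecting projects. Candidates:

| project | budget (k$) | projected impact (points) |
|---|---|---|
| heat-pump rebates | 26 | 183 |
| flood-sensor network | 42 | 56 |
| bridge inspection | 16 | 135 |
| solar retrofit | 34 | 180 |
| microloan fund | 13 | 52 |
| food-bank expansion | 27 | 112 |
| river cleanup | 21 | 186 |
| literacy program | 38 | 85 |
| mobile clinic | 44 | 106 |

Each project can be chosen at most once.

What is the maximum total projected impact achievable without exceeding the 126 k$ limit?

796

Taking heat-pump rebates + bridge inspection + solar retrofit + food-bank expansion + river cleanup: 124 k$ used, 796 in projected impact.
Next best is heat-pump rebates + bridge inspection + solar retrofit + microloan fund + river cleanup at 736 (110 k$) — short by 60.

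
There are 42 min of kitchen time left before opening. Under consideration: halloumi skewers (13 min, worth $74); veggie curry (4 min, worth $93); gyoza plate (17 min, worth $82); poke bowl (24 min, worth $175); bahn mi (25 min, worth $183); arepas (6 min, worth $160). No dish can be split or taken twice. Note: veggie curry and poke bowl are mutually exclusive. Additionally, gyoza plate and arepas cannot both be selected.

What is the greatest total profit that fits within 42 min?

Density check — arepas 26.67, veggie curry 23.25, bahn mi 7.32, poke bowl 7.29 are the best per min.
The ratio ordering already packs tightly: veggie curry + bahn mi + arepas, 35 min, 436.

436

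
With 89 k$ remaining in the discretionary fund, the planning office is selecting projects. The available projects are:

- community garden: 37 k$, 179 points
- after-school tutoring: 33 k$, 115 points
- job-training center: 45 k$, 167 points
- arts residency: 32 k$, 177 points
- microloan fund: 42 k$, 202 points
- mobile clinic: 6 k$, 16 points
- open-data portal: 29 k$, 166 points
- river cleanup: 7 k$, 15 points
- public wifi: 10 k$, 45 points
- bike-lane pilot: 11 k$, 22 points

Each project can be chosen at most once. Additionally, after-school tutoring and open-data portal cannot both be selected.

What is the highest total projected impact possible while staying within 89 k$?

429

The ratio heuristic lands on arts residency + mobile clinic + open-data portal + river cleanup + public wifi (419) but leaves 5 k$ idle.
Dropping arts residency and river cleanup frees 39 k$; slotting in microloan fund (42 k$) lifts the total to 429 at 87 k$.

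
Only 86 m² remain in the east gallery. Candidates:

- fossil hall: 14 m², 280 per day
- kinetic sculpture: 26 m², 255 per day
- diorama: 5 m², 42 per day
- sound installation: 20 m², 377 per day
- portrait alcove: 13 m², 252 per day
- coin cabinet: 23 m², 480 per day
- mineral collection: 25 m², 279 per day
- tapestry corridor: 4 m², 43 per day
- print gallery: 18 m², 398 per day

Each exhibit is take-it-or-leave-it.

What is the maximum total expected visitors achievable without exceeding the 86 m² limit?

1620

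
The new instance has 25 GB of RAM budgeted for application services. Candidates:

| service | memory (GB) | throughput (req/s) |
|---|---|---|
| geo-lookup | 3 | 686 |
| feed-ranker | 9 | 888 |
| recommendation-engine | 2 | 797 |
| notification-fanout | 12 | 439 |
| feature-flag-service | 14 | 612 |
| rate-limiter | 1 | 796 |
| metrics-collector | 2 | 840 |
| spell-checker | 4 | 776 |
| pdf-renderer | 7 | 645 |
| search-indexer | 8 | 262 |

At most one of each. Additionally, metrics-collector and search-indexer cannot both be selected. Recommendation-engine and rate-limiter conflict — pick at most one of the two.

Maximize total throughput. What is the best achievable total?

Best packing: geo-lookup + feed-ranker + recommendation-engine + metrics-collector + spell-checker — 20 GB, 3987 total.
That's the maximum — no feasible swap from here does better than 3987.

3987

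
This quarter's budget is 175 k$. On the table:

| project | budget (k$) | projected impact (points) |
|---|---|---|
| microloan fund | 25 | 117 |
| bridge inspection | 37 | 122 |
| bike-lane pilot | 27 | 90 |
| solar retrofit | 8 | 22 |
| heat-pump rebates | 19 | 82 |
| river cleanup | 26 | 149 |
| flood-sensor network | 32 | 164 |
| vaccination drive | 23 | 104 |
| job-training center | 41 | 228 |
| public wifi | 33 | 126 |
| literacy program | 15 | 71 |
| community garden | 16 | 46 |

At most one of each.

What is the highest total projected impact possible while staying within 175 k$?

Greedy by ratio would take microloan fund + solar retrofit + river cleanup + flood-sensor network + vaccination drive + job-training center + literacy program: 170 k$ used, total 855.
Replace literacy program with heat-pump rebates: the trade gains 11 net, giving 866 at 174 k$.
Runner-up microloan fund + heat-pump rebates + river cleanup + flood-sensor network + job-training center + literacy program + community garden tops out at 857.

866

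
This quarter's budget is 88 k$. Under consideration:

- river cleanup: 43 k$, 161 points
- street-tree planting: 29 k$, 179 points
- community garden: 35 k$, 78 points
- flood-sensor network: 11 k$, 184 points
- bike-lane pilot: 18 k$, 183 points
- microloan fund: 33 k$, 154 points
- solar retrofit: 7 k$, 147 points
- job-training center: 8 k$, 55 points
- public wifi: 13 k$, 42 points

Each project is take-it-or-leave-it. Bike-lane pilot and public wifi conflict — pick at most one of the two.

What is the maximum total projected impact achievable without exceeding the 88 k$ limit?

748

Taking street-tree planting + flood-sensor network + bike-lane pilot + solar retrofit + job-training center: 73 k$ used, 748 in projected impact.
The closest alternative, river cleanup + flood-sensor network + bike-lane pilot + solar retrofit + job-training center, reaches only 730.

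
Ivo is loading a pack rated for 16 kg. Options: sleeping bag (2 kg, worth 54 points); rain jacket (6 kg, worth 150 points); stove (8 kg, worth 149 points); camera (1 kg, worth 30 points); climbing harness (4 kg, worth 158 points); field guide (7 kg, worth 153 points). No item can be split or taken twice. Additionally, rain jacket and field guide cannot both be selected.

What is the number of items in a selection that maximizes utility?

4

The maximum utility within 16 kg is 395.
sleeping bag + camera + climbing harness + field guide hits 395 at 14 kg.
Every optimal selection uses 4 items.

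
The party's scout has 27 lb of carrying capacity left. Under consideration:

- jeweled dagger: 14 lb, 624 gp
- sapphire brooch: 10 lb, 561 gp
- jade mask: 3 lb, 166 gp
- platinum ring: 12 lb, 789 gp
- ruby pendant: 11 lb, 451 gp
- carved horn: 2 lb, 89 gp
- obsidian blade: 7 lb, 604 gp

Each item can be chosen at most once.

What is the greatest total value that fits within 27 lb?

Ranking by ratio (value/lb): obsidian blade 86.29, platinum ring 65.75, sapphire brooch 56.10.
Best packing: jade mask + platinum ring + carved horn + obsidian blade — 24 lb, 1648 total.
An exhaustive check of the 128 subsets confirms 1648.

1648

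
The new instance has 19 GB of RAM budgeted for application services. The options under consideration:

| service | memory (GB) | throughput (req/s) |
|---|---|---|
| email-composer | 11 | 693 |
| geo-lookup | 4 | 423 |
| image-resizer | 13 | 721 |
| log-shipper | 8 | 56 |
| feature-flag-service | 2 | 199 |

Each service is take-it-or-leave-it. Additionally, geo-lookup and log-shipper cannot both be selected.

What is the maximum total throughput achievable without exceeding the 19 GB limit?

Greedy by ratio would take email-composer + geo-lookup + feature-flag-service: 17 GB used, total 1315.
Dropping email-composer frees 11 GB; slotting in image-resizer (13 GB) lifts the total to 1343 at 19 GB.
Runner-up email-composer + geo-lookup + feature-flag-service tops out at 1315.

1343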